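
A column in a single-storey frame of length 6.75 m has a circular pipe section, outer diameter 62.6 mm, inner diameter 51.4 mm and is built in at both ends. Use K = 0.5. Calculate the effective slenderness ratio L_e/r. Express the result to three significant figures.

d_o = 62.6 mm, d_i = 51.4 mm
I = π(d_o⁴ − d_i⁴)/64 = π(62.6⁴ − 51.40⁴)/64 = 4.112×10^5 mm⁴
A = 1.003×10^3 mm²;  r_min = √(I/A) = √(4.112×10^5/1.003×10^3) = 20.25 mm
L_e = K·L = 0.5 × 6.75 m = 3.375 m = 3375.0 mm
λ = L_e / r_min = 3375.0 / 20.25 = 167

λ ≈ 167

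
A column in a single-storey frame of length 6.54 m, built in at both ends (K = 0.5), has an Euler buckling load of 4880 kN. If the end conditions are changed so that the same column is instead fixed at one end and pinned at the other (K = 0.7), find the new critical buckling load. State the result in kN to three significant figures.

P_cr ∝ 1/K², so P_cr,new = P_cr,old × (K_old/K_new)² = 4880 × (0.5/0.7)²
= 4880 × 0.5102 = 2490 kN

P_cr ≈ 2490 kN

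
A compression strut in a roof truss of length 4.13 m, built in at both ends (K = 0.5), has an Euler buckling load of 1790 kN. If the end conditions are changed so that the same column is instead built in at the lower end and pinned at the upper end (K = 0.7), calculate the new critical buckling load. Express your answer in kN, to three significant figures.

P_cr ∝ 1/K², so P_cr,new = P_cr,old × (K_old/K_new)² = 1790 × (0.5/0.7)²
= 1790 × 0.5102 = 913 kN

P_cr ≈ 913 kN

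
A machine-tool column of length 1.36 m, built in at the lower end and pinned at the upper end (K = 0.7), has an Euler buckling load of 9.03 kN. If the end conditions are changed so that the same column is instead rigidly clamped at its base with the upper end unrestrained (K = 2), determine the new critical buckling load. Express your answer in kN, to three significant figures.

P_cr ∝ 1/K², so P_cr,new = P_cr,old × (K_old/K_new)² = 9.03 × (0.7/2)²
= 9.03 × 0.1225 = 1.11 kN

P_cr ≈ 1.11 kN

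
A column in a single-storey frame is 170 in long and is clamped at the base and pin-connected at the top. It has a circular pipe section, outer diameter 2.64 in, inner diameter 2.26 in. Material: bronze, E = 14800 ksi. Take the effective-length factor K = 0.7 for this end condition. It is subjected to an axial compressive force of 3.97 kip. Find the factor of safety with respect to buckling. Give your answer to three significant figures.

n ≈ 2.87

d_o = 2.64 in, d_i = 2.26 in
I = π(d_o⁴ − d_i⁴)/64 = π(2.64⁴ − 2.260⁴)/64 = 1.104 in⁴
Effective length L_e = K·L = 0.7 × 170 = 119.0 in
P_cr = π²EI / L_e² = π² × 14800×10³ × 1.104 / 119.0² = 1.139×10^4 lb
Factor of safety n = P_cr / P = 11.386 / 3.97 = 2.87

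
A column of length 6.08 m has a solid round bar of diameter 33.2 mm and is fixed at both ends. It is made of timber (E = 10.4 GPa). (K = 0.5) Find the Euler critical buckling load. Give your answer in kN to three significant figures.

I = πd⁴/64 = π×33.2⁴/64 = 5.964×10^4 mm⁴
I = 5.964×10^4 mm⁴ = 5.964×10^-8 m⁴
Effective length L_e = K·L = 0.5 × 6.08 = 3.040 m
P_cr = π²EI / L_e² = π² × 10.4×10⁹ × 5.964×10^-8 / 3.040² = 662.4 N

P_cr ≈ 0.662 kN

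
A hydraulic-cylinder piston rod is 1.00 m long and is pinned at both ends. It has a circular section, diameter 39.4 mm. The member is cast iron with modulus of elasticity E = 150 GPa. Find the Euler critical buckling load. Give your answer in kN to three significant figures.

I = πd⁴/64 = π×39.4⁴/64 = 1.183×10^5 mm⁴
I = 1.183×10^5 mm⁴ = 1.183×10^-7 m⁴
Effective length L_e = K·L = 1 × 1.00 = 1.000 m
P_cr = π²EI / L_e² = π² × 150×10⁹ × 1.183×10^-7 / 1.000² = 1.751×10^5 N

P_cr ≈ 175 kN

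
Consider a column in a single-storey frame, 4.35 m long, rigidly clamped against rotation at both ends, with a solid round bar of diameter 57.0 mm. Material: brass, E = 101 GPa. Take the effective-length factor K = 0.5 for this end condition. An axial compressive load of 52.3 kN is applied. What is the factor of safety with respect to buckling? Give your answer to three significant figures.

n ≈ 2.09

I = πd⁴/64 = π×57.0⁴/64 = 5.182×10^5 mm⁴
I = 5.182×10^5 mm⁴ = 5.182×10^-7 m⁴
Effective length L_e = K·L = 0.5 × 4.35 = 2.175 m
P_cr = π²EI / L_e² = π² × 101×10⁹ × 5.182×10^-7 / 2.175² = 1.092×10^5 N
Factor of safety n = P_cr / P = 109.19 / 52.3 = 2.09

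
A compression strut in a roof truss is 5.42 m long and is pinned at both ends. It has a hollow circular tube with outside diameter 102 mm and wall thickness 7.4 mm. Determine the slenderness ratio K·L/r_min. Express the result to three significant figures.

Inner diameter d_i = 102 − 2×7.4 = 87.20 mm
I = π(d_o⁴ − d_i⁴)/64 = π(102⁴ − 87.20⁴)/64 = 2.475×10^6 mm⁴
A = 2.199×10^3 mm²;  r_min = √(I/A) = √(2.475×10^6/2.199×10^3) = 33.55 mm
L_e = K·L = 1 × 5.42 m = 5.420 m = 5420.0 mm
λ = L_e / r_min = 5420.0 / 33.55 = 162

λ ≈ 162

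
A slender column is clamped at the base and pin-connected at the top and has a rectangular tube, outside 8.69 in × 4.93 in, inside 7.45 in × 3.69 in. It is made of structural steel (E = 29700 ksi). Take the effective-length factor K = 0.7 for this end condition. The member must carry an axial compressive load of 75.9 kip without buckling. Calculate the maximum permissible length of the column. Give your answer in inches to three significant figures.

Weak-axis I_min = (h_o·b_o³ − h_i·b_i³)/12 with b_o = 4.93, b_i = 3.690 in (shorter outer/inner sides).
I_min = (8.69×4.93³ − 7.450×3.690³)/12 = 55.58 in⁴
At the buckling limit P_cr = P = 7.590×10^4 lb
From P_cr = π²EI/(K·L)²:  L = (1/K)·√(π²EI/P_cr) = (1/0.7)·√(π²×2.97×10^7×55.58/7.590×10^4)
L = 662 in

L_max ≈ 662 in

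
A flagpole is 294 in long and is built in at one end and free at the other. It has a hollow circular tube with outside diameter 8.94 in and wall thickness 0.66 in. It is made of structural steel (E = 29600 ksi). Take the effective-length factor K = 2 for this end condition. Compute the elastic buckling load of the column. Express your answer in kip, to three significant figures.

P_cr ≈ 125 kip

Inner diameter d_i = 8.94 − 2×0.66 = 7.620 in
I = π(d_o⁴ − d_i⁴)/64 = π(8.94⁴ − 7.620⁴)/64 = 148.1 in⁴
Effective length L_e = K·L = 2 × 294 = 588.0 in
P_cr = π²EI / L_e² = π² × 29600×10³ × 148.1 / 588.0² = 1.251×10^5 lb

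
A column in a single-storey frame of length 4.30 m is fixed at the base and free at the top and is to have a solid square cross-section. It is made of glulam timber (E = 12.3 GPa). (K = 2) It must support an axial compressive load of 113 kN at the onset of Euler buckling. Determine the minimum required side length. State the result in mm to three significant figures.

L_e = K·L = 2 × 4.30 = 8.600 m
Required I = P_cr·L_e²/(π²E) = 1.130×10^5 × 8.600² / (π² × 1.23×10^10) = 6.884×10^-5 m⁴
I_req = 6.884×10^7 mm⁴
Solid square: I = a⁴/12  ⇒  a = (12I)^(1/4) = (12×6.884×10^7)^(1/4) = 170 mm

a ≈ 170 mm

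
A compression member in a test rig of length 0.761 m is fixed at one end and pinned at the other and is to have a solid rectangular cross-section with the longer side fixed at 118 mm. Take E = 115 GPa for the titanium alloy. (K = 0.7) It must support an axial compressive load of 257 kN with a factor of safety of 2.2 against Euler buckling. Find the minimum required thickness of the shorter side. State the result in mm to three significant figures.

Required P_cr = n·P = 2.2 × 257 = 565.4 kN
L_e = K·L = 0.7 × 0.761 = 0.5327 m
Required I = P_cr·L_e²/(π²E) = 5.654×10^5 × 0.5327² / (π² × 1.15×10^11) = 1.414×10^-7 m⁴
I_req = 1.414×10^5 mm⁴
Rectangle, weak axis: I_min = h·b³/12 with h = 118 mm fixed  ⇒  b = (12I/h)^(1/3) = 24.3 mm

b ≈ 24.3 mm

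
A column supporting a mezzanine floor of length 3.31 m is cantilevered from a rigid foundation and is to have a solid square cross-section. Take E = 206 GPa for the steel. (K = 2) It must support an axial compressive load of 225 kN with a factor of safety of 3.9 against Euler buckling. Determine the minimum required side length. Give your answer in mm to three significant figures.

a ≈ 123 mm

Required P_cr = n·P = 3.9 × 225 = 877.5 kN
L_e = K·L = 2 × 3.31 = 6.620 m
Required I = P_cr·L_e²/(π²E) = 8.775×10^5 × 6.620² / (π² × 2.06×10^11) = 1.891×10^-5 m⁴
I_req = 1.891×10^7 mm⁴
Solid square: I = a⁴/12  ⇒  a = (12I)^(1/4) = (12×1.891×10^7)^(1/4) = 123 mm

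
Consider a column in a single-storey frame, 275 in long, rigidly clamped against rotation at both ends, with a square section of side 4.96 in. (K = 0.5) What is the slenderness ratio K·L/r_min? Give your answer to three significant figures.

For a square r = a/√12 = 4.96/√12 = 1.432 in
L_e = K·L = 0.5 × 275 = 137.5 in
λ = L_e / r_min = 137.50 / 1.432 = 96.0

λ ≈ 96.0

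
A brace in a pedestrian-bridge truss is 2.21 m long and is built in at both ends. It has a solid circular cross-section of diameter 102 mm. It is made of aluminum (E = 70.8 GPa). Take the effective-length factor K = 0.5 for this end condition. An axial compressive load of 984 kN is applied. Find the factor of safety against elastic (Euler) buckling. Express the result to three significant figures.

I = πd⁴/64 = π×102⁴/64 = 5.313×10^6 mm⁴
I = 5.313×10^6 mm⁴ = 5.313×10^-6 m⁴
Effective length L_e = K·L = 0.5 × 2.21 = 1.105 m
P_cr = π²EI / L_e² = π² × 70.8×10⁹ × 5.313×10^-6 / 1.105² = 3.041×10^6 N
Factor of safety n = P_cr / P = 3040.7 / 984 = 3.09

n ≈ 3.09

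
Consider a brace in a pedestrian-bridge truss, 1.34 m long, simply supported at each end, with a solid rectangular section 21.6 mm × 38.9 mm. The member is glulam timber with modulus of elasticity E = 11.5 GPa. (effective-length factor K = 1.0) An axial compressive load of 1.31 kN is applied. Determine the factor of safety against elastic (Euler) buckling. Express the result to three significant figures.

n ≈ 1.58

Buckling occurs about the weak axis: I_min = h·b³/12 with b = 21.6 mm (the shorter side).
I_min = 38.9×21.6³/12 = 3.267×10^4 mm⁴
I = 3.267×10^4 mm⁴ = 3.267×10^-8 m⁴
Effective length L_e = K·L = 1 × 1.34 = 1.340 m
P_cr = π²EI / L_e² = π² × 11.5×10⁹ × 3.267×10^-8 / 1.340² = 2.065×10^3 N
Factor of safety n = P_cr / P = 2.0650 / 1.31 = 1.58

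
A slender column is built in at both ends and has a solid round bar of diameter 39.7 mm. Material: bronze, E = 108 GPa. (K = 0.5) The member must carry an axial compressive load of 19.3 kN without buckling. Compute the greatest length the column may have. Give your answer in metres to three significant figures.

L_max ≈ 5.19 m

I = πd⁴/64 = π×39.7⁴/64 = 1.219×10^5 mm⁴
I = 1.219×10^-7 m⁴
At the buckling limit P_cr = P = 1.930×10^4 N
From P_cr = π²EI/(K·L)²:  L = (1/K)·√(π²EI/P_cr) = (1/0.5)·√(π²×1.08×10^11×1.219×10^-7/1.930×10^4)
L = 5.19 m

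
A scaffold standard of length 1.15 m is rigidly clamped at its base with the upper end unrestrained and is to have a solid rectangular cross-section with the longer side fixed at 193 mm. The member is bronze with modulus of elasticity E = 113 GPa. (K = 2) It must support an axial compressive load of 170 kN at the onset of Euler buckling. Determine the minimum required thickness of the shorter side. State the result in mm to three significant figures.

b ≈ 36.9 mm

L_e = K·L = 2 × 1.15 = 2.300 m
Required I = P_cr·L_e²/(π²E) = 1.700×10^5 × 2.300² / (π² × 1.13×10^11) = 8.064×10^-7 m⁴
I_req = 8.064×10^5 mm⁴
Rectangle, weak axis: I_min = h·b³/12 with h = 193 mm fixed  ⇒  b = (12I/h)^(1/3) = 36.9 mm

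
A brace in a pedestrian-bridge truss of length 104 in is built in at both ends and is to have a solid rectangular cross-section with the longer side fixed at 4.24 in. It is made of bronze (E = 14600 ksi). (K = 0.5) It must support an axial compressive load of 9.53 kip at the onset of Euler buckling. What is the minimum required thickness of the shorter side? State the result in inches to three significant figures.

b ≈ 0.797 in

L_e = K·L = 0.5 × 104 = 52.00 in
Required I = P_cr·L_e²/(π²E) = 9.530×10^3 × 52.00² / (π² × 1.46×10^7) = 0.1788 in⁴
Rectangle, weak axis: I_min = h·b³/12 with h = 4.24 in fixed  ⇒  b = (12I/h)^(1/3) = 0.797 in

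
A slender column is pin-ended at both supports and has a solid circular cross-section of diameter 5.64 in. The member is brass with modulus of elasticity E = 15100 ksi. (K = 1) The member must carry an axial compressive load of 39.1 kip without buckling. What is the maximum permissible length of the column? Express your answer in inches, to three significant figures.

I = πd⁴/64 = π×5.64⁴/64 = 49.67 in⁴
At the buckling limit P_cr = P = 3.910×10^4 lb
From P_cr = π²EI/(K·L)²:  L = (1/K)·√(π²EI/P_cr) = (1/1)·√(π²×1.51×10^7×49.67/3.910×10^4)
L = 435 in

L_max ≈ 435 in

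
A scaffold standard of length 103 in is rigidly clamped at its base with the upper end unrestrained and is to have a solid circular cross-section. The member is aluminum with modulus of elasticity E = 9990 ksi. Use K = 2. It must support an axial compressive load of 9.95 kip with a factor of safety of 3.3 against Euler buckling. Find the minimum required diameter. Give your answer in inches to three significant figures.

Required P_cr = n·P = 3.3 × 9.95 = 32.83 kip
L_e = K·L = 2 × 103 = 206.0 in
Required I = P_cr·L_e²/(π²E) = 3.283×10^4 × 206.0² / (π² × 9.99×10^6) = 14.13 in⁴
Solid circle: I = πd⁴/64  ⇒  d = (64I/π)^(1/4) = (64×14.13/π)^(1/4) = 4.12 in

d ≈ 4.12 in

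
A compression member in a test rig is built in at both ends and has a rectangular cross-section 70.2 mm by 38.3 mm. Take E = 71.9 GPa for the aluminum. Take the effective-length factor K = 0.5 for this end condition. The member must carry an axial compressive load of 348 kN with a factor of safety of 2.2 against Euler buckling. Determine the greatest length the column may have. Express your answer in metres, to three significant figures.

L_max ≈ 1.10 m

Buckling occurs about the weak axis: I_min = h·b³/12 with b = 38.3 mm (the shorter side).
I_min = 70.2×38.3³/12 = 3.287×10^5 mm⁴
I = 3.287×10^-7 m⁴
Required critical load P_cr = n·P = 2.2 × 348 = 765.6 kN = 7.656×10^5 N
From P_cr = π²EI/(K·L)²:  L = (1/K)·√(π²EI/P_cr) = (1/0.5)·√(π²×7.19×10^10×3.287×10^-7/7.656×10^5)
L = 1.10 m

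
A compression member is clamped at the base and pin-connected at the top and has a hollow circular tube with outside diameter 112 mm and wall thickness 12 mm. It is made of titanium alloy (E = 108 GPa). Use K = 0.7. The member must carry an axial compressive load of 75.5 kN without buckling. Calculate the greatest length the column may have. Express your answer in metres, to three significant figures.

Inner diameter d_i = 112 − 2×12 = 88.00 mm
I = π(d_o⁴ − d_i⁴)/64 = π(112⁴ − 88.00⁴)/64 = 4.780×10^6 mm⁴
I = 4.780×10^-6 m⁴
At the buckling limit P_cr = P = 7.550×10^4 N
From P_cr = π²EI/(K·L)²:  L = (1/K)·√(π²EI/P_cr) = (1/0.7)·√(π²×1.08×10^11×4.780×10^-6/7.550×10^4)
L = 11.7 m

L_max ≈ 11.7 m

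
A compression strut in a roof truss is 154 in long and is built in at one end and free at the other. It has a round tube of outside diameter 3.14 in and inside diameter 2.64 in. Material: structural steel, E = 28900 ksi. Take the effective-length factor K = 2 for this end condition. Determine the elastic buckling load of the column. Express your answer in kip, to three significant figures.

d_o = 3.14 in, d_i = 2.64 in
I = π(d_o⁴ − d_i⁴)/64 = π(3.14⁴ − 2.640⁴)/64 = 2.387 in⁴
Effective length L_e = K·L = 2 × 154 = 308.0 in
P_cr = π²EI / L_e² = π² × 28900×10³ × 2.387 / 308.0² = 7.178×10^3 lb

P_cr ≈ 7.18 kip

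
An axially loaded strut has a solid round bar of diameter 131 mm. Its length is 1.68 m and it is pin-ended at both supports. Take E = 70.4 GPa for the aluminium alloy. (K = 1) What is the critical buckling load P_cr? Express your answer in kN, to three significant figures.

P_cr ≈ 3560 kN

I = πd⁴/64 = π×131⁴/64 = 1.446×10^7 mm⁴
I = 1.446×10^7 mm⁴ = 1.446×10^-5 m⁴
Effective length L_e = K·L = 1 × 1.68 = 1.680 m
P_cr = π²EI / L_e² = π² × 70.4×10⁹ × 1.446×10^-5 / 1.680² = 3.559×10^6 N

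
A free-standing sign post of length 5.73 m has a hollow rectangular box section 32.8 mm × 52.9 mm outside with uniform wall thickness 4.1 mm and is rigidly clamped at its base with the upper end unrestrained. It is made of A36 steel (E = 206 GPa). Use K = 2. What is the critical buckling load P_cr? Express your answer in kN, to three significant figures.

Inner dimensions: h_i = 52.9 − 2×4.1 = 44.70 mm, b_i = 32.8 − 2×4.1 = 24.60 mm
Weak-axis I_min = (h_o·b_o³ − h_i·b_i³)/12 with b_o = 32.8, b_i = 24.60 mm (shorter outer/inner sides).
I_min = (52.9×32.8³ − 44.70×24.60³)/12 = 1.001×10^5 mm⁴
I = 1.001×10^5 mm⁴ = 1.001×10^-7 m⁴
Effective length L_e = K·L = 2 × 5.73 = 11.46 m
P_cr = π²EI / L_e² = π² × 206×10⁹ × 1.001×10^-7 / 11.46² = 1.550×10^3 N

P_cr ≈ 1.55 kN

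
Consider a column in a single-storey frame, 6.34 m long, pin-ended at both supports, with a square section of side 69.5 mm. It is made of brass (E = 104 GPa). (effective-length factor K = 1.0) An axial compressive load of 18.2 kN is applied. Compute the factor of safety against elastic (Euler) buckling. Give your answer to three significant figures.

n ≈ 2.73

I = a⁴/12 = 69.5⁴/12 = 1.944×10^6 mm⁴
I = 1.944×10^6 mm⁴ = 1.944×10^-6 m⁴
Effective length L_e = K·L = 1 × 6.34 = 6.340 m
P_cr = π²EI / L_e² = π² × 104×10⁹ × 1.944×10^-6 / 6.340² = 4.965×10^4 N
Factor of safety n = P_cr / P = 49.649 / 18.2 = 2.73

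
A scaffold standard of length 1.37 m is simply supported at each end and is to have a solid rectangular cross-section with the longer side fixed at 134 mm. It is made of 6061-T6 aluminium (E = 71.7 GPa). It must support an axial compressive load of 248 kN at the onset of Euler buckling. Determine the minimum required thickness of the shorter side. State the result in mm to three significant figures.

L_e = K·L = 1 × 1.37 = 1.370 m
Required I = P_cr·L_e²/(π²E) = 2.480×10^5 × 1.370² / (π² × 7.17×10^10) = 6.578×10^-7 m⁴
I_req = 6.578×10^5 mm⁴
Rectangle, weak axis: I_min = h·b³/12 with h = 134 mm fixed  ⇒  b = (12I/h)^(1/3) = 38.9 mm

b ≈ 38.9 mm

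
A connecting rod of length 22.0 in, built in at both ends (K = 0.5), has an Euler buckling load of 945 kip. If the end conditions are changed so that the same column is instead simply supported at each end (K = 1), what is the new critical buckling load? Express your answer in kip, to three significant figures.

P_cr ∝ 1/K², so P_cr,new = P_cr,old × (K_old/K_new)² = 945 × (0.5/1)²
= 945 × 0.2500 = 236 kip

P_cr ≈ 236 kip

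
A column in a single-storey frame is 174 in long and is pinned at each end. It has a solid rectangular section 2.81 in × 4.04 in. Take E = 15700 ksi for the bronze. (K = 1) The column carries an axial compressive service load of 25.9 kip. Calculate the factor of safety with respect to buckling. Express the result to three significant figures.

Buckling occurs about the weak axis: I_min = h·b³/12 with b = 2.81 in (the shorter side).
I_min = 4.04×2.81³/12 = 7.470 in⁴
Effective length L_e = K·L = 1 × 174 = 174.0 in
P_cr = π²EI / L_e² = π² × 15700×10³ × 7.470 / 174.0² = 3.823×10^4 lb
Factor of safety n = P_cr / P = 38.231 / 25.9 = 1.48

n ≈ 1.48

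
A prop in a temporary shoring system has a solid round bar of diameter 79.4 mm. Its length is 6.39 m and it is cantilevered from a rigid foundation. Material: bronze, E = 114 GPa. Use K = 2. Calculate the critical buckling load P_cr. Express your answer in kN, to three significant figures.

I = πd⁴/64 = π×79.4⁴/64 = 1.951×10^6 mm⁴
I = 1.951×10^6 mm⁴ = 1.951×10^-6 m⁴
Effective length L_e = K·L = 2 × 6.39 = 12.78 m
P_cr = π²EI / L_e² = π² × 114×10⁹ × 1.951×10^-6 / 12.78² = 1.344×10^4 N

P_cr ≈ 13.4 kN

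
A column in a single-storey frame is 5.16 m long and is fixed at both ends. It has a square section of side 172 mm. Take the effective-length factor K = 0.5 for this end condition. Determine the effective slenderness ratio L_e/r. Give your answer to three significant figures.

I = a⁴/12 = 172⁴/12 = 7.293×10^7 mm⁴
A = 2.958×10^4 mm²;  r_min = √(I/A) = √(7.293×10^7/2.958×10^4) = 49.65 mm
L_e = K·L = 0.5 × 5.16 m = 2.580 m = 2580.0 mm
λ = L_e / r_min = 2580.0 / 49.65 = 52.0

λ ≈ 52.0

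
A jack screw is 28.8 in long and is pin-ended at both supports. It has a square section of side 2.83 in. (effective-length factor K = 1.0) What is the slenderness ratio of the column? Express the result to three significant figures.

For a square r = a/√12 = 2.83/√12 = 0.8170 in
L_e = K·L = 1 × 28.8 = 28.80 in
λ = L_e / r_min = 28.800 / 0.8170 = 35.3

λ ≈ 35.3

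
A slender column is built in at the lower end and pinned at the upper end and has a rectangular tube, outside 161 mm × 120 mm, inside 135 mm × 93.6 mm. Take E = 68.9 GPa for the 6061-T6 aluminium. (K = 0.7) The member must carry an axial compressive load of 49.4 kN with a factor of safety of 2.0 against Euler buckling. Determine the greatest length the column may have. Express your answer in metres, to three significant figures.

L_max ≈ 14.0 m

Weak-axis I_min = (h_o·b_o³ − h_i·b_i³)/12 with b_o = 120, b_i = 93.60 mm (shorter outer/inner sides).
I_min = (161×120³ − 135.0×93.60³)/12 = 1.396×10^7 mm⁴
I = 1.396×10^-5 m⁴
Required critical load P_cr = n·P = 2.0 × 49.4 = 98.80 kN = 9.880×10^4 N
From P_cr = π²EI/(K·L)²:  L = (1/K)·√(π²EI/P_cr) = (1/0.7)·√(π²×6.89×10^10×1.396×10^-5/9.880×10^4)
L = 14.0 m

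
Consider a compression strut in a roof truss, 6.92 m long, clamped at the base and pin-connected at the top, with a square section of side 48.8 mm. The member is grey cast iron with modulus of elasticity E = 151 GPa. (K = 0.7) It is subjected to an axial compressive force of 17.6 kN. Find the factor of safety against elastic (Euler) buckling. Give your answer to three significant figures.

I = a⁴/12 = 48.8⁴/12 = 4.726×10^5 mm⁴
I = 4.726×10^5 mm⁴ = 4.726×10^-7 m⁴
Effective length L_e = K·L = 0.7 × 6.92 = 4.844 m
P_cr = π²EI / L_e² = π² × 151×10⁹ × 4.726×10^-7 / 4.844² = 3.002×10^4 N
Factor of safety n = P_cr / P = 30.017 / 17.6 = 1.71

n ≈ 1.71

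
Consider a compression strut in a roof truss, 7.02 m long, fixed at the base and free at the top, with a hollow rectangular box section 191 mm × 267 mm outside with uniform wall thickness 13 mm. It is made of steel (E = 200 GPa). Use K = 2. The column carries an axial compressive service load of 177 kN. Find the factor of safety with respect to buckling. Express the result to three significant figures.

Inner dimensions: h_i = 267 − 2×13 = 241.0 mm, b_i = 191 − 2×13 = 165.0 mm
Weak-axis I_min = (h_o·b_o³ − h_i·b_i³)/12 with b_o = 191, b_i = 165.0 mm (shorter outer/inner sides).
I_min = (267×191³ − 241.0×165.0³)/12 = 6.482×10^7 mm⁴
I = 6.482×10^7 mm⁴ = 6.482×10^-5 m⁴
Effective length L_e = K·L = 2 × 7.02 = 14.04 m
P_cr = π²EI / L_e² = π² × 200×10⁹ × 6.482×10^-5 / 14.04² = 6.491×10^5 N
Factor of safety n = P_cr / P = 649.07 / 177 = 3.67

n ≈ 3.67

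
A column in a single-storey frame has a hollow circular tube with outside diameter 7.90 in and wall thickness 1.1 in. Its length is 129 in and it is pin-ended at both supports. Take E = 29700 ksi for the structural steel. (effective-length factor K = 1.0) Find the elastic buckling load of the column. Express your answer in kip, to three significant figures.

P_cr ≈ 2460 kip

Inner diameter d_i = 7.90 − 2×1.1 = 5.700 in
I = π(d_o⁴ − d_i⁴)/64 = π(7.90⁴ − 5.700⁴)/64 = 139.4 in⁴
Effective length L_e = K·L = 1 × 129 = 129.0 in
P_cr = π²EI / L_e² = π² × 29700×10³ × 139.4 / 129.0² = 2.455×10^6 lb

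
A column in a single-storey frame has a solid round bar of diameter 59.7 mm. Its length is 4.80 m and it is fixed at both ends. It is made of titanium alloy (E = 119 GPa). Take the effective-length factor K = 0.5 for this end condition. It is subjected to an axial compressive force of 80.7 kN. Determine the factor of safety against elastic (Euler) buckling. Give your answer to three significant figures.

I = πd⁴/64 = π×59.7⁴/64 = 6.235×10^5 mm⁴
I = 6.235×10^5 mm⁴ = 6.235×10^-7 m⁴
Effective length L_e = K·L = 0.5 × 4.80 = 2.400 m
P_cr = π²EI / L_e² = π² × 119×10⁹ × 6.235×10^-7 / 2.400² = 1.271×10^5 N
Factor of safety n = P_cr / P = 127.14 / 80.7 = 1.58

n ≈ 1.58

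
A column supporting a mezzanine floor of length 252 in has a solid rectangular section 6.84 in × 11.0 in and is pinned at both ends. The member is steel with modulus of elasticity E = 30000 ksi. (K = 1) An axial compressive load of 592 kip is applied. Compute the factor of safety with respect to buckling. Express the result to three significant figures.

n ≈ 2.31

Buckling occurs about the weak axis: I_min = h·b³/12 with b = 6.84 in (the shorter side).
I_min = 11.0×6.84³/12 = 293.3 in⁴
Effective length L_e = K·L = 1 × 252 = 252.0 in
P_cr = π²EI / L_e² = π² × 30000×10³ × 293.3 / 252.0² = 1.368×10^6 lb
Factor of safety n = P_cr / P = 1367.7 / 592 = 2.31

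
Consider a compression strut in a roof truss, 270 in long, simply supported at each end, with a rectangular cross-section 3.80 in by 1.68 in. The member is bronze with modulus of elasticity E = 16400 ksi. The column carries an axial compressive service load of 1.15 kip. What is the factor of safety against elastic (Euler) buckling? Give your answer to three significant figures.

Buckling occurs about the weak axis: I_min = h·b³/12 with b = 1.68 in (the shorter side).
I_min = 3.80×1.68³/12 = 1.502 in⁴
Effective length L_e = K·L = 1 × 270 = 270.0 in
P_cr = π²EI / L_e² = π² × 16400×10³ × 1.502 / 270.0² = 3.334×10^3 lb
Factor of safety n = P_cr / P = 3.3339 / 1.15 = 2.90

n ≈ 2.90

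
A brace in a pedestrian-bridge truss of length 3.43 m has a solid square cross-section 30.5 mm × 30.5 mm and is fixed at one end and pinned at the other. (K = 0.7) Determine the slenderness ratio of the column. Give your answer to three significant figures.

For a square r = a/√12 = 30.5/√12 = 8.805 mm
L_e = K·L = 0.7 × 3.43 m = 2.401 m = 2401.0 mm
λ = L_e / r_min = 2401.0 / 8.805 = 273

λ ≈ 273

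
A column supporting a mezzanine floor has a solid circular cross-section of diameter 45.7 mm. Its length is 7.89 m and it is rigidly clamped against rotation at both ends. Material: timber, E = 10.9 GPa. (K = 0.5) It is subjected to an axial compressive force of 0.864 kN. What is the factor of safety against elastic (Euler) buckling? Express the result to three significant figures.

n ≈ 1.71

I = πd⁴/64 = π×45.7⁴/64 = 2.141×10^5 mm⁴
I = 2.141×10^5 mm⁴ = 2.141×10^-7 m⁴
Effective length L_e = K·L = 0.5 × 7.89 = 3.945 m
P_cr = π²EI / L_e² = π² × 10.9×10⁹ × 2.141×10^-7 / 3.945² = 1.480×10^3 N
Factor of safety n = P_cr / P = 1.4800 / 0.864 = 1.71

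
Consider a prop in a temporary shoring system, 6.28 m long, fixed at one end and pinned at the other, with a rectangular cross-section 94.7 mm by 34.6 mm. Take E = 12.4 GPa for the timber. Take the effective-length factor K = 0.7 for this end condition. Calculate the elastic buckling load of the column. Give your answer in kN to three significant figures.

P_cr ≈ 2.07 kN

Buckling occurs about the weak axis: I_min = h·b³/12 with b = 34.6 mm (the shorter side).
I_min = 94.7×34.6³/12 = 3.269×10^5 mm⁴
I = 3.269×10^5 mm⁴ = 3.269×10^-7 m⁴
Effective length L_e = K·L = 0.7 × 6.28 = 4.396 m
P_cr = π²EI / L_e² = π² × 12.4×10⁹ × 3.269×10^-7 / 4.396² = 2.070×10^3 N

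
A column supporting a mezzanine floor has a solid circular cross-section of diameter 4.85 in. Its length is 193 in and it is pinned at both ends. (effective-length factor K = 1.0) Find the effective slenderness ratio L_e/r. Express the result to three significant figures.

λ ≈ 159

For a solid circle r = d/4 = 4.85/4 = 1.212 in
L_e = K·L = 1 × 193 = 193.0 in
λ = L_e / r_min = 193.00 / 1.212 = 159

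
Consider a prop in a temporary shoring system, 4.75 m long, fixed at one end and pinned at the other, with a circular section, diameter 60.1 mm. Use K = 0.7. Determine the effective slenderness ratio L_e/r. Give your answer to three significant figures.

I = πd⁴/64 = π×60.1⁴/64 = 6.404×10^5 mm⁴
A = 2.837×10^3 mm²;  r_min = √(I/A) = √(6.404×10^5/2.837×10^3) = 15.03 mm
L_e = K·L = 0.7 × 4.75 m = 3.325 m = 3325.0 mm
λ = L_e / r_min = 3325.0 / 15.03 = 221

λ ≈ 221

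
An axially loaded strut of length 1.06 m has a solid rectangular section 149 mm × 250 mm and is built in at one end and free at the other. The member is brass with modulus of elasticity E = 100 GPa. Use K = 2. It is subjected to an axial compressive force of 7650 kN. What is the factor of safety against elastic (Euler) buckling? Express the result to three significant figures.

Buckling occurs about the weak axis: I_min = h·b³/12 with b = 149 mm (the shorter side).
I_min = 250×149³/12 = 6.892×10^7 mm⁴
I = 6.892×10^7 mm⁴ = 6.892×10^-5 m⁴
Effective length L_e = K·L = 2 × 1.06 = 2.120 m
P_cr = π²EI / L_e² = π² × 100×10⁹ × 6.892×10^-5 / 2.120² = 1.513×10^7 N
Factor of safety n = P_cr / P = 15134 / 7650 = 1.98

n ≈ 1.98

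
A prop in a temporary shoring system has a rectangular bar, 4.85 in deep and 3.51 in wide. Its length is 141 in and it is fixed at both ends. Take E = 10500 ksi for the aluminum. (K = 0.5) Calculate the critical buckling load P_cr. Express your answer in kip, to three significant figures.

Buckling occurs about the weak axis: I_min = h·b³/12 with b = 3.51 in (the shorter side).
I_min = 4.85×3.51³/12 = 17.48 in⁴
Effective length L_e = K·L = 0.5 × 141 = 70.50 in
P_cr = π²EI / L_e² = π² × 10500×10³ × 17.48 / 70.50² = 3.644×10^5 lb

P_cr ≈ 364 kip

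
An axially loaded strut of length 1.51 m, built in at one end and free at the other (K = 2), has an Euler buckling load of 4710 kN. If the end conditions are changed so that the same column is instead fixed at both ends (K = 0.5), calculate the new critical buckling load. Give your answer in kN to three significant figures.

P_cr ∝ 1/K², so P_cr,new = P_cr,old × (K_old/K_new)² = 4710 × (2/0.5)²
= 4710 × 16.00 = 75400 kN

P_cr ≈ 75400 kN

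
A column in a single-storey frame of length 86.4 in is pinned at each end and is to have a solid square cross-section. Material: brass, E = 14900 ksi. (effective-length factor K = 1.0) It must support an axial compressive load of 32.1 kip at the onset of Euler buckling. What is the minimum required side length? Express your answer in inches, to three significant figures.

a ≈ 2.10 in

L_e = K·L = 1 × 86.4 = 86.40 in
Required I = P_cr·L_e²/(π²E) = 3.210×10^4 × 86.40² / (π² × 1.49×10^7) = 1.629 in⁴
Solid square: I = a⁴/12  ⇒  a = (12I)^(1/4) = (12×1.629)^(1/4) = 2.10 in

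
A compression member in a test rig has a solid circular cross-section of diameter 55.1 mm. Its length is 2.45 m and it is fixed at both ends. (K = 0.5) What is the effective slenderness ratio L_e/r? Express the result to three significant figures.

I = πd⁴/64 = π×55.1⁴/64 = 4.525×10^5 mm⁴
A = 2.384×10^3 mm²;  r_min = √(I/A) = √(4.525×10^5/2.384×10^3) = 13.77 mm
L_e = K·L = 0.5 × 2.45 m = 1.225 m = 1225.0 mm
λ = L_e / r_min = 1225.0 / 13.77 = 88.9

λ ≈ 88.9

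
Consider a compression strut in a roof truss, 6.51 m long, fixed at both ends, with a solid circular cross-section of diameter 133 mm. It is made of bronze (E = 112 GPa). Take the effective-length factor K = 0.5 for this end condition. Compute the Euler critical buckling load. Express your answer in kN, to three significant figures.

I = πd⁴/64 = π×133⁴/64 = 1.536×10^7 mm⁴
I = 1.536×10^7 mm⁴ = 1.536×10^-5 m⁴
Effective length L_e = K·L = 0.5 × 6.51 = 3.255 m
P_cr = π²EI / L_e² = π² × 112×10⁹ × 1.536×10^-5 / 3.255² = 1.602×10^6 N

P_cr ≈ 1600 kN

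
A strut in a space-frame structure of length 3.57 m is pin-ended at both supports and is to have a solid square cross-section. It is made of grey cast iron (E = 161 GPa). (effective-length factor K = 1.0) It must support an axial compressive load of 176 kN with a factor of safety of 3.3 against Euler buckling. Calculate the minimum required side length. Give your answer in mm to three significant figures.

a ≈ 86.5 mm

Required P_cr = n·P = 3.3 × 176 = 580.8 kN
L_e = K·L = 1 × 3.57 = 3.570 m
Required I = P_cr·L_e²/(π²E) = 5.808×10^5 × 3.570² / (π² × 1.61×10^11) = 4.658×10^-6 m⁴
I_req = 4.658×10^6 mm⁴
Solid square: I = a⁴/12  ⇒  a = (12I)^(1/4) = (12×4.658×10^6)^(1/4) = 86.5 mm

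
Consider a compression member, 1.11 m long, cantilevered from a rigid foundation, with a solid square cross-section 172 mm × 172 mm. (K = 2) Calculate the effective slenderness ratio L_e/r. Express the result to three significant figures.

For a square r = a/√12 = 172/√12 = 49.65 mm
L_e = K·L = 2 × 1.11 m = 2.220 m = 2220.0 mm
λ = L_e / r_min = 2220.0 / 49.65 = 44.7

λ ≈ 44.7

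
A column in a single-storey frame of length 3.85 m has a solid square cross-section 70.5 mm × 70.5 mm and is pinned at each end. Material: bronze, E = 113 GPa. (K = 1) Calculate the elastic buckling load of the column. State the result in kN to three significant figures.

P_cr ≈ 155 kN

I = a⁴/12 = 70.5⁴/12 = 2.059×10^6 mm⁴
I = 2.059×10^6 mm⁴ = 2.059×10^-6 m⁴
Effective length L_e = K·L = 1 × 3.85 = 3.850 m
P_cr = π²EI / L_e² = π² × 113×10⁹ × 2.059×10^-6 / 3.850² = 1.549×10^5 N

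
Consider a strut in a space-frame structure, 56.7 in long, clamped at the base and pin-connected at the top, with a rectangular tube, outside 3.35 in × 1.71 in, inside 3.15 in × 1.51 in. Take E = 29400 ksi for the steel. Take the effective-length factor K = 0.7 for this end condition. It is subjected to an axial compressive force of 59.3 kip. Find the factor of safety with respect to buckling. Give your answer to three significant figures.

Weak-axis I_min = (h_o·b_o³ − h_i·b_i³)/12 with b_o = 1.71, b_i = 1.510 in (shorter outer/inner sides).
I_min = (3.35×1.71³ − 3.150×1.510³)/12 = 0.4921 in⁴
Effective length L_e = K·L = 0.7 × 56.7 = 39.69 in
P_cr = π²EI / L_e² = π² × 29400×10³ × 0.4921 / 39.69² = 9.065×10^4 lb
Factor of safety n = P_cr / P = 90.647 / 59.3 = 1.53

n ≈ 1.53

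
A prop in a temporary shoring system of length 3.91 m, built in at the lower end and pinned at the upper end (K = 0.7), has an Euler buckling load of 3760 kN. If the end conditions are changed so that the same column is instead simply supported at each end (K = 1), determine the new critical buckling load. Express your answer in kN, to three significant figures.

P_cr ≈ 1840 kN

P_cr ∝ 1/K², so P_cr,new = P_cr,old × (K_old/K_new)² = 3760 × (0.7/1)²
= 3760 × 0.4900 = 1840 kN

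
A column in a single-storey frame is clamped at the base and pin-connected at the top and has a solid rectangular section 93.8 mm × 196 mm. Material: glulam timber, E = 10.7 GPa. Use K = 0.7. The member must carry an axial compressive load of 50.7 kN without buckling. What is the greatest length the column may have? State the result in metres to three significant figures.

Buckling occurs about the weak axis: I_min = h·b³/12 with b = 93.8 mm (the shorter side).
I_min = 196×93.8³/12 = 1.348×10^7 mm⁴
I = 1.348×10^-5 m⁴
At the buckling limit P_cr = P = 5.070×10^4 N
From P_cr = π²EI/(K·L)²:  L = (1/K)·√(π²EI/P_cr) = (1/0.7)·√(π²×1.07×10^10×1.348×10^-5/5.070×10^4)
L = 7.57 m

L_max ≈ 7.57 m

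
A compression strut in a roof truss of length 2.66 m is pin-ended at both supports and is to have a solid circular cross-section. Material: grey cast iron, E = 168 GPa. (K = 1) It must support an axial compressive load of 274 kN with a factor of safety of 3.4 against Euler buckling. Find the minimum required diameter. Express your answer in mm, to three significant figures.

Required P_cr = n·P = 3.4 × 274 = 931.6 kN
L_e = K·L = 1 × 2.66 = 2.660 m
Required I = P_cr·L_e²/(π²E) = 9.316×10^5 × 2.660² / (π² × 1.68×10^11) = 3.975×10^-6 m⁴
I_req = 3.975×10^6 mm⁴
Solid circle: I = πd⁴/64  ⇒  d = (64I/π)^(1/4) = (64×3.975×10^6/π)^(1/4) = 94.9 mm

d ≈ 94.9 mm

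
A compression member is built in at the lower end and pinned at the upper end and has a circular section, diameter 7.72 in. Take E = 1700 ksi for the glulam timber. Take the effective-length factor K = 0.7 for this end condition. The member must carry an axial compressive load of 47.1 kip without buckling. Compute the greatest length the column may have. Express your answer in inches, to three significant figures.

L_max ≈ 356 in

I = πd⁴/64 = π×7.72⁴/64 = 174.4 in⁴
At the buckling limit P_cr = P = 4.710×10^4 lb
From P_cr = π²EI/(K·L)²:  L = (1/K)·√(π²EI/P_cr) = (1/0.7)·√(π²×1.70×10^6×174.4/4.710×10^4)
L = 356 in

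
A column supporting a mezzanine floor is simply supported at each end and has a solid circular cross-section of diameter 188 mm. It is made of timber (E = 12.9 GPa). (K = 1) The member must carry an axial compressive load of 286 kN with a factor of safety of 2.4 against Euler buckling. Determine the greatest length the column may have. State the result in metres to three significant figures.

L_max ≈ 3.37 m

I = πd⁴/64 = π×188⁴/64 = 6.132×10^7 mm⁴
I = 6.132×10^-5 m⁴
Required critical load P_cr = n·P = 2.4 × 286 = 686.4 kN = 6.864×10^5 N
From P_cr = π²EI/(K·L)²:  L = (1/K)·√(π²EI/P_cr) = (1/1)·√(π²×1.29×10^10×6.132×10^-5/6.864×10^5)
L = 3.37 m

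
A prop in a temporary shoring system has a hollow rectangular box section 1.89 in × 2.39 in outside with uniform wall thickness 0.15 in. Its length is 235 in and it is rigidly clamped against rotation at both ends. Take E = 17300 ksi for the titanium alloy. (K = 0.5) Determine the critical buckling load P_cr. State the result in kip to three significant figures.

Inner dimensions: h_i = 2.39 − 2×0.15 = 2.090 in, b_i = 1.89 − 2×0.15 = 1.590 in
Weak-axis I_min = (h_o·b_o³ − h_i·b_i³)/12 with b_o = 1.89, b_i = 1.590 in (shorter outer/inner sides).
I_min = (2.39×1.89³ − 2.090×1.590³)/12 = 0.6445 in⁴
Effective length L_e = K·L = 0.5 × 235 = 117.5 in
P_cr = π²EI / L_e² = π² × 17300×10³ × 0.6445 / 117.5² = 7.971×10^3 lb

P_cr ≈ 7.97 kip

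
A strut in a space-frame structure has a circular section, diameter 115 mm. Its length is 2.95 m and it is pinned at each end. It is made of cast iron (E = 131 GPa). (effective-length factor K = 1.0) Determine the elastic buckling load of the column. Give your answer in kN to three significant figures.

I = πd⁴/64 = π×115⁴/64 = 8.585×10^6 mm⁴
I = 8.585×10^6 mm⁴ = 8.585×10^-6 m⁴
Effective length L_e = K·L = 1 × 2.95 = 2.950 m
P_cr = π²EI / L_e² = π² × 131×10⁹ × 8.585×10^-6 / 2.950² = 1.276×10^6 N

P_cr ≈ 1280 kN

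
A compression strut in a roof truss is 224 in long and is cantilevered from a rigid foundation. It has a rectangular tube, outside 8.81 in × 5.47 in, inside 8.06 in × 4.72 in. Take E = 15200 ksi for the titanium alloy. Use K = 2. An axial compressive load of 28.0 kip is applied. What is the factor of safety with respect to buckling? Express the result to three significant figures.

Weak-axis I_min = (h_o·b_o³ − h_i·b_i³)/12 with b_o = 5.47, b_i = 4.720 in (shorter outer/inner sides).
I_min = (8.81×5.47³ − 8.060×4.720³)/12 = 49.53 in⁴
Effective length L_e = K·L = 2 × 224 = 448.0 in
P_cr = π²EI / L_e² = π² × 15200×10³ × 49.53 / 448.0² = 3.702×10^4 lb
Factor of safety n = P_cr / P = 37.022 / 28.0 = 1.32

n ≈ 1.32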